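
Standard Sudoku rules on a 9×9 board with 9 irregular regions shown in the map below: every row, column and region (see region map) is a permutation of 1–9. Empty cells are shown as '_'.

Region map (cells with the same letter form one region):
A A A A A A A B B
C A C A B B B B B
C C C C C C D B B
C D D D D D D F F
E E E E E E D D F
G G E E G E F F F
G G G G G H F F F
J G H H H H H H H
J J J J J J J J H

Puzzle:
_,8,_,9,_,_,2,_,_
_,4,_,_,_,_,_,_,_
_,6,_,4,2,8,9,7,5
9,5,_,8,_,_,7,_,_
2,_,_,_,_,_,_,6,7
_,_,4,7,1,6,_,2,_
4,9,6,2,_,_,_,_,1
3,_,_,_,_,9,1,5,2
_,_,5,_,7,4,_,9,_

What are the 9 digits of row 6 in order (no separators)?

834716529

R3C1 = 1 (sole candidate).
R3C3 = 3 (sole candidate).
R6C2 = 3: row 6 has {1,2,4,6,7}; col 2 has {4,5,6,8,9}; region has {1,2,4,6,9} → only 3 remains.
R8C2 = 7 (sole candidate).
R8C3 = 8 (sole candidate).
R8C4 = 6 (sole candidate).
R8C5 = 4 (sole candidate).
R9C4 = 1 (sole candidate).
R9C9 = 3 (sole candidate).
R2C3 = 7 (sole candidate).
R4C5 = 3 (sole candidate).
R4C8 = 4 (sole candidate).
R4C9 = 6 (sole candidate).
R5C2 = 1 (sole candidate).
R5C3 = 9 (sole candidate).
R5C7 = 4 (sole candidate).
R7C6 = 7 (sole candidate).
R9C2 = 2 (sole candidate).
R1C3 = 1 (sole candidate).
R1C8 = 3 (sole candidate).
R1C9 = 4 (sole candidate).
R2C1 = 5 (sole candidate).
R2C4 = 3 (sole candidate).
R4C3 = 2 (sole candidate).
R4C6 = 1 (sole candidate).
R5C4 = 5 (sole candidate).
R5C5 = 8 (sole candidate).
R5C6 = 3 (sole candidate).
R6C1 = 8: row 6 has {1,2,3,4,6,7}; col 1 has {1,2,3,4,5,9}; region has {1,2,3,4,6,7,9} → only 8 remains.
R6C7 = 5: row 6 has {1,2,3,4,6,7,8}; col 7 has {1,2,4,7,9}; region has {1,2,4,6,7} → only 5 remains.
R6C9 = 9: row 6 has {1,2,3,4,5,6,7,8}; col 9 has {1,2,3,4,5,6,7}; region has {1,2,4,5,6,7} → only 9 remains.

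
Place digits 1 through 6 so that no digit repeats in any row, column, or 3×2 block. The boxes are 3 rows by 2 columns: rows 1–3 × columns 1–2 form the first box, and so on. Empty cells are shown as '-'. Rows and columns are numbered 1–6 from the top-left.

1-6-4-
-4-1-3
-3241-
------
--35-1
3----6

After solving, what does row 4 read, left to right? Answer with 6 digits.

r1c4 = 3: row 1 has {1,4,6}; col 4 has {1,4,5}; box has {1,2,4,6} → only 3 remains.
r2c3 = 5: row 2 has {1,3,4}; col 3 has {2,3,6}; box has {1,2,3,4,6} → only 5 remains.
r3c6 = 5: row 3 has {1,2,3,4}; col 6 has {1,3,6}; box has {1,3,4} → only 5 remains.
r5c5 = 2: row 5 has {1,3,5}; col 5 has {1,4}; box has {1,6} → only 2 remains.
r6c4 = 2: row 6 has {3,6}; col 4 has {1,3,4,5}; box has {3,5} → only 2 remains.
r6c5 = 5: row 6 has {2,3,6}; col 5 has {1,2,4}; box has {1,2,6} → only 5 remains.
r1c6 = 2: row 1 has {1,3,4,6}; col 6 has {1,3,5,6}; box has {1,3,4,5} → only 2 remains.
r2c5 = 6: row 2 has {1,3,4,5}; col 5 has {1,2,4,5}; box has {1,2,3,4,5} → only 6 remains.
r3c1 = 6: row 3 has {1,2,3,4,5}; col 1 has {1,3}; box has {1,3,4} → only 6 remains.
r4c4 = 6: row 4 has {}; col 4 has {1,2,3,4,5}; box has {2,3,5} → only 6 remains.
r4c5 = 3: row 4 has {6}; col 5 has {1,2,4,5,6}; box has {1,2,5,6} → only 3 remains.
r4c6 = 4: row 4 has {3,6}; col 6 has {1,2,3,5,6}; box has {1,2,3,5,6} → only 4 remains.
r5c1 = 4: row 5 has {1,2,3,5}; col 1 has {1,3,6}; box has {3} → only 4 remains.
r5c2 = 6: row 5 has {1,2,3,4,5}; col 2 has {3,4}; box has {3,4} → only 6 remains.
r6c2 = 1: row 6 has {2,3,5,6}; col 2 has {3,4,6}; box has {3,4,6} → only 1 remains.
r6c3 = 4: row 6 has {1,2,3,5,6}; col 3 has {2,3,5,6}; box has {2,3,5,6} → only 4 remains.
r1c2 = 5: row 1 has {1,2,3,4,6}; col 2 has {1,3,4,6}; box has {1,3,4,6} → only 5 remains.
r2c1 = 2: row 2 has {1,3,4,5,6}; col 1 has {1,3,4,6}; box has {1,3,4,5,6} → only 2 remains.
r4c1 = 5: row 4 has {3,4,6}; col 1 has {1,2,3,4,6}; box has {1,3,4,6} → only 5 remains.
r4c2 = 2: row 4 has {3,4,5,6}; col 2 has {1,3,4,5,6}; box has {1,3,4,5,6} → only 2 remains.
r4c3 = 1: row 4 has {2,3,4,5,6}; col 3 has {2,3,4,5,6}; box has {2,3,4,5,6} → only 1 remains.

521634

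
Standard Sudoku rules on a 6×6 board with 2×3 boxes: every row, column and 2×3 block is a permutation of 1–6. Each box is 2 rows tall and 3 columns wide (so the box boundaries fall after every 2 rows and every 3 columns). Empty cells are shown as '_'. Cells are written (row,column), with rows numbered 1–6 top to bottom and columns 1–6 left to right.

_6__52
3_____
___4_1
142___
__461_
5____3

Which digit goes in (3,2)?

5

(1,1) = 4 (sole candidate).
(1,3) = 1 (sole candidate).
(1,4) = 3 (sole candidate).
(2,3) = 5 (sole candidate).
(2,4) = 1 (sole candidate).
(3,1) = 6 (sole candidate).
(3,3) = 3 (sole candidate).
(3,5) = 2 (sole candidate).
(4,4) = 5 (sole candidate).
(4,6) = 6 (sole candidate).
(5,1) = 2 (sole candidate).
(5,2) = 3 (sole candidate).
(5,6) = 5 (sole candidate).
(6,2) = 1 (sole candidate).
(6,3) = 6 (sole candidate).
(6,4) = 2 (sole candidate).
(6,5) = 4 (sole candidate).
(2,2) = 2 (sole candidate).
(2,5) = 6 (sole candidate).
(2,6) = 4 (sole candidate).
(3,2) = 5: row 3 has {1,2,3,4,6}; col 2 has {1,2,3,4,6}; box has {1,2,3,4,6} → only 5 remains.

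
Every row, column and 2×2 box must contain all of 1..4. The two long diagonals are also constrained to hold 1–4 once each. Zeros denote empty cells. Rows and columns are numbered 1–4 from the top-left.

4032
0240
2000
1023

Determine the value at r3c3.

r1c2 = 1: row 1 has {2,3,4}; col 2 has {2}; box has {2,4} → only 1 remains.
r2c1 = 3: row 2 has {2,4}; col 1 has {1,2,4}; box has {1,2,4} → only 3 remains.
r2c4 = 1: row 2 has {2,3,4}; col 4 has {2,3}; box has {2,3,4} → only 1 remains.
r3c2 = 3: row 3 has {2}; col 2 has {1,2}; box has {1,2}; anti-diagonal has {1,2,4} → only 3 remains.
r3c3 = 1: row 3 has {2,3}; col 3 has {2,3,4}; box has {2,3}; main diagonal has {2,3,4} → only 1 remains.

1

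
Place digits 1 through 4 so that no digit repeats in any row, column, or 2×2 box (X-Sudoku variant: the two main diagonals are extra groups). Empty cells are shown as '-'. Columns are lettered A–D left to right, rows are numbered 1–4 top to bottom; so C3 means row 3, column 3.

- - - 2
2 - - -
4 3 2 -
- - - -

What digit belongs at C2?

4

D3 = 1: row 3 has {2,3,4}; col 4 has {2}; box has {2} → only 1 remains.
A4 = 1: row 4 has {}; col 1 has {2,4}; box has {3,4}; anti-diagonal has {2,3} → only 1 remains.
B4 = 2: row 4 has {1}; col 2 has {3}; box has {1,3,4} → only 2 remains.
A1 = 3: row 1 has {2}; col 1 has {1,2,4}; box has {2}; main diagonal has {2} → only 3 remains.
C2 = 4: row 2 has {2}; col 3 has {2}; box has {2}; anti-diagonal has {1,2,3} → only 4 remains.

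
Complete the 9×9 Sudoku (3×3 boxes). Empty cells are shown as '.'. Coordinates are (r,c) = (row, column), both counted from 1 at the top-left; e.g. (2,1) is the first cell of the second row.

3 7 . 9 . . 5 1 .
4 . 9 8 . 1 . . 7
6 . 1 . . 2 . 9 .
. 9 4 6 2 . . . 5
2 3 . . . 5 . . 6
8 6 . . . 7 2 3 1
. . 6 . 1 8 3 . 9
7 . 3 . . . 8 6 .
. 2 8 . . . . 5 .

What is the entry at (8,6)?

9

(1,3) = 2: row 1 has {1,3,5,7,9}; col 3 has {1,3,4,6,8,9}; box has {1,3,4,6,7,9} → only 2 remains.
(2,2) = 5: row 2 has {1,4,7,8,9}; col 2 has {2,3,6,7,9}; box has {1,2,3,4,6,7,9} → only 5 remains.
(2,7) = 6: row 2 has {1,4,5,7,8,9}; col 7 has {2,3,5,8}; box has {1,5,7,9} → only 6 remains.
(2,8) = 2: row 2 has {1,4,5,6,7,8,9}; col 8 has {1,3,5,6,9}; box has {1,5,6,7,9} → only 2 remains.
(3,2) = 8: row 3 has {1,2,6,9}; col 2 has {2,3,5,6,7,9}; box has {1,2,3,4,5,6,7,9} → only 8 remains.
(3,7) = 4: row 3 has {1,2,6,8,9}; col 7 has {2,3,5,6,8}; box has {1,2,5,6,7,9} → only 4 remains.
(3,9) = 3: row 3 has {1,2,4,6,8,9}; col 9 has {1,5,6,7,9}; box has {1,2,4,5,6,7,9} → only 3 remains.
(4,1) = 1: row 4 has {2,4,5,6,9}; col 1 has {2,3,4,6,7,8}; box has {2,3,4,6,8,9} → only 1 remains.
(4,6) = 3: row 4 has {1,2,4,5,6,9}; col 6 has {1,2,5,7,8}; box has {2,5,6,7} → only 3 remains.
(4,7) = 7: row 4 has {1,2,3,4,5,6,9}; col 7 has {2,3,4,5,6,8}; box has {1,2,3,5,6} → only 7 remains.
(4,8) = 8: row 4 has {1,2,3,4,5,6,7,9}; col 8 has {1,2,3,5,6,9}; box has {1,2,3,5,6,7} → only 8 remains.
(5,3) = 7: row 5 has {2,3,5,6}; col 3 has {1,2,3,4,6,8,9}; box has {1,2,3,4,6,8,9} → only 7 remains.
(5,7) = 9: row 5 has {2,3,5,6,7}; col 7 has {2,3,4,5,6,7,8}; box has {1,2,3,5,6,7,8} → only 9 remains.
(5,8) = 4: row 5 has {2,3,5,6,7,9}; col 8 has {1,2,3,5,6,8,9}; box has {1,2,3,5,6,7,8,9} → only 4 remains.
(6,3) = 5: row 6 has {1,2,3,6,7,8}; col 3 has {1,2,3,4,6,7,8,9}; box has {1,2,3,4,6,7,8,9} → only 5 remains.
(6,4) = 4: row 6 has {1,2,3,5,6,7,8}; col 4 has {6,8,9}; box has {2,3,5,6,7} → only 4 remains.
(6,5) = 9: row 6 has {1,2,3,4,5,6,7,8}; col 5 has {1,2}; box has {2,3,4,5,6,7} → only 9 remains.
(7,1) = 5: row 7 has {1,3,6,8,9}; col 1 has {1,2,3,4,6,7,8}; box has {2,3,6,7,8} → only 5 remains.
(7,2) = 4: row 7 has {1,3,5,6,8,9}; col 2 has {2,3,5,6,7,8,9}; box has {2,3,5,6,7,8} → only 4 remains.
(7,8) = 7: row 7 has {1,3,4,5,6,8,9}; col 8 has {1,2,3,4,5,6,8,9}; box has {3,5,6,8,9} → only 7 remains.
(8,2) = 1: row 8 has {3,6,7,8}; col 2 has {2,3,4,5,6,7,8,9}; box has {2,3,4,5,6,7,8} → only 1 remains.
(9,1) = 9: row 9 has {2,5,8}; col 1 has {1,2,3,4,5,6,7,8}; box has {1,2,3,4,5,6,7,8} → only 9 remains.
(9,7) = 1: row 9 has {2,5,8,9}; col 7 has {2,3,4,5,6,7,8,9}; box has {3,5,6,7,8,9} → only 1 remains.
(9,9) = 4: row 9 has {1,2,5,8,9}; col 9 has {1,3,5,6,7,9}; box has {1,3,5,6,7,8,9} → only 4 remains.
(1,9) = 8: row 1 has {1,2,3,5,7,9}; col 9 has {1,3,4,5,6,7,9}; box has {1,2,3,4,5,6,7,9} → only 8 remains.
(2,5) = 3: row 2 has {1,2,4,5,6,7,8,9}; col 5 has {1,2,9}; box has {1,2,8,9} → only 3 remains.
(5,4) = 1: row 5 has {2,3,4,5,6,7,9}; col 4 has {4,6,8,9}; box has {2,3,4,5,6,7,9} → only 1 remains.
(5,5) = 8: row 5 has {1,2,3,4,5,6,7,9}; col 5 has {1,2,3,9}; box has {1,2,3,4,5,6,7,9} → only 8 remains.
(7,4) = 2: row 7 has {1,3,4,5,6,7,8,9}; col 4 has {1,4,6,8,9}; box has {1,8} → only 2 remains.
(8,4) = 5: row 8 has {1,3,6,7,8}; col 4 has {1,2,4,6,8,9}; box has {1,2,8} → only 5 remains.
(8,5) = 4: row 8 has {1,3,5,6,7,8}; col 5 has {1,2,3,8,9}; box has {1,2,5,8} → only 4 remains.
(8,6) = 9: row 8 has {1,3,4,5,6,7,8}; col 6 has {1,2,3,5,7,8}; box has {1,2,4,5,8} → only 9 remains.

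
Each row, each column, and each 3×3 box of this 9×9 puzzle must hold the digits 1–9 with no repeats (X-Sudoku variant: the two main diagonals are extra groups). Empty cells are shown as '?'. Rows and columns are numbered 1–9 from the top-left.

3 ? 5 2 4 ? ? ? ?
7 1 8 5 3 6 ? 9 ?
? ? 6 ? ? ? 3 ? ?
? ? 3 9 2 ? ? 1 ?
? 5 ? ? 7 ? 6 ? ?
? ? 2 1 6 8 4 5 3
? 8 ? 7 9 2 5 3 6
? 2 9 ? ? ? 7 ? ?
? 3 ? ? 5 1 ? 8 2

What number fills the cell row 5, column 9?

9

row 1, column 2 = 9 (sole candidate).
row 1, column 6 = 7 (sole candidate).
row 1, column 8 = 6 (sole candidate).
row 1, column 9 = 8 (sole candidate).
row 2, column 7 = 2 (sole candidate).
row 2, column 9 = 4 (sole candidate).
row 3, column 2 = 4 (sole candidate).
row 3, column 4 = 8 (sole candidate).
row 3, column 5 = 1 (sole candidate).
row 3, column 6 = 9 (sole candidate).
row 3, column 8 = 7 (sole candidate).
row 3, column 9 = 5 (sole candidate).
row 4, column 7 = 8 (sole candidate).
row 4, column 9 = 7 (sole candidate).
row 5, column 8 = 2 (sole candidate).
row 5, column 9 = 9: row 5 has {2,5,6,7}; col 9 has {2,3,4,5,6,7,8}; box has {1,2,3,4,5,6,7,8} → only 9 remains.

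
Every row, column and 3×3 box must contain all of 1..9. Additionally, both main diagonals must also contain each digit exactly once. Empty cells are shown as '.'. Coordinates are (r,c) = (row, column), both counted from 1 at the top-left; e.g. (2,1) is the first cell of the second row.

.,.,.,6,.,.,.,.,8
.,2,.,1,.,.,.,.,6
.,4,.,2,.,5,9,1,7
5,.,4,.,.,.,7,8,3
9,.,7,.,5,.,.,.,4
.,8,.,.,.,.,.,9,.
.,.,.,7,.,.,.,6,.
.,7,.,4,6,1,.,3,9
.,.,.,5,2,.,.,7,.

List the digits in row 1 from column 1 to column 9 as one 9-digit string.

719643258

(2,8) = 4: row 2 has {1,2,6}; col 8 has {1,3,6,7,8,9}; box has {1,6,7,8,9}; anti-diagonal has {5,7,8,9} → only 4 remains.
(4,4) = 9: row 4 has {3,4,5,7,8}; col 4 has {1,2,4,5,6,7}; box has {5}; main diagonal has {2,3,5} → only 9 remains.
(4,5) = 1: row 4 has {3,4,5,7,8,9}; col 5 has {2,5,6}; box has {5,9} → only 1 remains.
(5,8) = 2: row 5 has {4,5,7,9}; col 8 has {1,3,4,6,7,8,9}; box has {3,4,7,8,9} → only 2 remains.
(6,4) = 3: row 6 has {8,9}; col 4 has {1,2,4,5,6,7,9}; box has {1,5,9}; anti-diagonal has {4,5,7,8,9} → only 3 remains.
(9,9) = 1: row 9 has {2,5,7}; col 9 has {3,4,6,7,8,9}; box has {3,6,7,9}; main diagonal has {2,3,5,9} → only 1 remains.
(1,1) = 7: row 1 has {6,8}; col 1 has {5,9}; box has {2,4}; main diagonal has {1,2,3,5,9} → only 7 remains.
(1,8) = 5: row 1 has {6,7,8}; col 8 has {1,2,3,4,6,7,8,9}; box has {1,4,6,7,8,9} → only 5 remains.
(2,7) = 3: row 2 has {1,2,4,6}; col 7 has {7,9}; box has {1,4,5,6,7,8,9} → only 3 remains.
(4,2) = 6: row 4 has {1,3,4,5,7,8,9}; col 2 has {2,4,7,8}; box has {4,5,7,8,9} → only 6 remains.
(4,6) = 2: row 4 has {1,3,4,5,6,7,8,9}; col 6 has {1,5}; box has {1,3,5,9}; anti-diagonal has {3,4,5,7,8,9} → only 2 remains.
(5,4) = 8: row 5 has {2,4,5,7,9}; col 4 has {1,2,3,4,5,6,7,9}; box has {1,2,3,5,9} → only 8 remains.
(5,6) = 6: row 5 has {2,4,5,7,8,9}; col 6 has {1,2,5}; box has {1,2,3,5,8,9} → only 6 remains.
(5,7) = 1: row 5 has {2,4,5,6,7,8,9}; col 7 has {3,7,9}; box has {2,3,4,7,8,9} → only 1 remains.
(6,6) = 4: row 6 has {3,8,9}; col 6 has {1,2,5,6}; box has {1,2,3,5,6,8,9}; main diagonal has {1,2,3,5,7,9} → only 4 remains.
(6,9) = 5: row 6 has {3,4,8,9}; col 9 has {1,3,4,6,7,8,9}; box has {1,2,3,4,7,8,9} → only 5 remains.
(7,3) = 1: row 7 has {6,7}; col 3 has {4,7}; box has {7}; anti-diagonal has {2,3,4,5,7,8,9} → only 1 remains.
(7,7) = 8: row 7 has {1,6,7}; col 7 has {1,3,7,9}; box has {1,3,6,7,9}; main diagonal has {1,2,3,4,5,7,9} → only 8 remains.
(7,9) = 2: row 7 has {1,6,7,8}; col 9 has {1,3,4,5,6,7,8,9}; box has {1,3,6,7,8,9} → only 2 remains.
(8,7) = 5: row 8 has {1,3,4,6,7,9}; col 7 has {1,3,7,8,9}; box has {1,2,3,6,7,8,9} → only 5 remains.
(9,1) = 6: row 9 has {1,2,5,7}; col 1 has {5,7,9}; box has {1,7}; anti-diagonal has {1,2,3,4,5,7,8,9} → only 6 remains.
(9,7) = 4: row 9 has {1,2,5,6,7}; col 7 has {1,3,5,7,8,9}; box has {1,2,3,5,6,7,8,9} → only 4 remains.
(1,7) = 2: row 1 has {5,6,7,8}; col 7 has {1,3,4,5,7,8,9}; box has {1,3,4,5,6,7,8,9} → only 2 remains.
(2,1) = 8: row 2 has {1,2,3,4,6}; col 1 has {5,6,7,9}; box has {2,4,7} → only 8 remains.
(3,1) = 3: row 3 has {1,2,4,5,7,9}; col 1 has {5,6,7,8,9}; box has {2,4,7,8} → only 3 remains.
(3,3) = 6: row 3 has {1,2,3,4,5,7,9}; col 3 has {1,4,7}; box has {2,3,4,7,8}; main diagonal has {1,2,3,4,5,7,8,9} → only 6 remains.
(3,5) = 8: row 3 has {1,2,3,4,5,6,7,9}; col 5 has {1,2,5,6}; box has {1,2,5,6} → only 8 remains.
(5,2) = 3: row 5 has {1,2,4,5,6,7,8,9}; col 2 has {2,4,6,7,8}; box has {4,5,6,7,8,9} → only 3 remains.
(6,3) = 2: row 6 has {3,4,5,8,9}; col 3 has {1,4,6,7}; box has {3,4,5,6,7,8,9} → only 2 remains.
(6,5) = 7: row 6 has {2,3,4,5,8,9}; col 5 has {1,2,5,6,8}; box has {1,2,3,4,5,6,8,9} → only 7 remains.
(6,7) = 6: row 6 has {2,3,4,5,7,8,9}; col 7 has {1,2,3,4,5,7,8,9}; box has {1,2,3,4,5,7,8,9} → only 6 remains.
(7,1) = 4: row 7 has {1,2,6,7,8}; col 1 has {3,5,6,7,8,9}; box has {1,6,7} → only 4 remains.
(8,1) = 2: row 8 has {1,3,4,5,6,7,9}; col 1 has {3,4,5,6,7,8,9}; box has {1,4,6,7} → only 2 remains.
(8,3) = 8: row 8 has {1,2,3,4,5,6,7,9}; col 3 has {1,2,4,6,7}; box has {1,2,4,6,7} → only 8 remains.
(9,2) = 9: row 9 has {1,2,4,5,6,7}; col 2 has {2,3,4,6,7,8}; box has {1,2,4,6,7,8} → only 9 remains.
(9,3) = 3: row 9 has {1,2,4,5,6,7,9}; col 3 has {1,2,4,6,7,8}; box has {1,2,4,6,7,8,9} → only 3 remains.
(9,6) = 8: row 9 has {1,2,3,4,5,6,7,9}; col 6 has {1,2,4,5,6}; box has {1,2,4,5,6,7} → only 8 remains.
(1,2) = 1: row 1 has {2,5,6,7,8}; col 2 has {2,3,4,6,7,8,9}; box has {2,3,4,6,7,8} → only 1 remains.
(1,3) = 9: row 1 has {1,2,5,6,7,8}; col 3 has {1,2,3,4,6,7,8}; box has {1,2,3,4,6,7,8} → only 9 remains.
(1,6) = 3: row 1 has {1,2,5,6,7,8,9}; col 6 has {1,2,4,5,6,8}; box has {1,2,5,6,8} → only 3 remains.
(2,3) = 5: row 2 has {1,2,3,4,6,8}; col 3 has {1,2,3,4,6,7,8,9}; box has {1,2,3,4,6,7,8,9} → only 5 remains.
(2,5) = 9: row 2 has {1,2,3,4,5,6,8}; col 5 has {1,2,5,6,7,8}; box has {1,2,3,5,6,8} → only 9 remains.
(2,6) = 7: row 2 has {1,2,3,4,5,6,8,9}; col 6 has {1,2,3,4,5,6,8}; box has {1,2,3,5,6,8,9} → only 7 remains.
(6,1) = 1: row 6 has {2,3,4,5,6,7,8,9}; col 1 has {2,3,4,5,6,7,8,9}; box has {2,3,4,5,6,7,8,9} → only 1 remains.
(7,2) = 5: row 7 has {1,2,4,6,7,8}; col 2 has {1,2,3,4,6,7,8,9}; box has {1,2,3,4,6,7,8,9} → only 5 remains.
(7,5) = 3: row 7 has {1,2,4,5,6,7,8}; col 5 has {1,2,5,6,7,8,9}; box has {1,2,4,5,6,7,8} → only 3 remains.
(7,6) = 9: row 7 has {1,2,3,4,5,6,7,8}; col 6 has {1,2,3,4,5,6,7,8}; box has {1,2,3,4,5,6,7,8} → only 9 remains.
(1,5) = 4: row 1 has {1,2,3,5,6,7,8,9}; col 5 has {1,2,3,5,6,7,8,9}; box has {1,2,3,5,6,7,8,9} → only 4 remains.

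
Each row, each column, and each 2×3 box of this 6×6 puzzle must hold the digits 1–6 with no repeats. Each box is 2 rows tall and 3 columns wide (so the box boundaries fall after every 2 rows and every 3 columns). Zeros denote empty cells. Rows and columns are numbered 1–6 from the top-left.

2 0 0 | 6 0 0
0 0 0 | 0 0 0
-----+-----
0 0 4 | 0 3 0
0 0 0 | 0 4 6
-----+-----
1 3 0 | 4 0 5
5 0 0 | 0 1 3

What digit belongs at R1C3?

3

R1C5 = 5: row 1 has {2,6}; col 5 has {1,3,4}; box has {6} → only 5 remains.
R2C5 = 2: row 2 has {}; col 5 has {1,3,4,5}; box has {5,6} → only 2 remains.
R3C1 = 6: row 3 has {3,4}; col 1 has {1,2,5}; box has {4} → only 6 remains.
R4C1 = 3: row 4 has {4,6}; col 1 has {1,2,5,6}; box has {4,6} → only 3 remains.
R5C5 = 6: row 5 has {1,3,4,5}; col 5 has {1,2,3,4,5}; box has {1,3,4,5} → only 6 remains.
R6C4 = 2: row 6 has {1,3,5}; col 4 has {4,6}; box has {1,3,4,5,6} → only 2 remains.
R2C1 = 4: row 2 has {2}; col 1 has {1,2,3,5,6}; box has {2} → only 4 remains.
R2C6 = 1: row 2 has {2,4}; col 6 has {3,5,6}; box has {2,5,6} → only 1 remains.
R3C6 = 2: row 3 has {3,4,6}; col 6 has {1,3,5,6}; box has {3,4,6} → only 2 remains.
R5C3 = 2: row 5 has {1,3,4,5,6}; col 3 has {4}; box has {1,3,5} → only 2 remains.
R6C3 = 6: row 6 has {1,2,3,5}; col 3 has {2,4}; box has {1,2,3,5} → only 6 remains.
R1C2 = 1: row 1 has {2,5,6}; col 2 has {3}; box has {2,4} → only 1 remains.
R1C3 = 3: row 1 has {1,2,5,6}; col 3 has {2,4,6}; box has {1,2,4} → only 3 remains.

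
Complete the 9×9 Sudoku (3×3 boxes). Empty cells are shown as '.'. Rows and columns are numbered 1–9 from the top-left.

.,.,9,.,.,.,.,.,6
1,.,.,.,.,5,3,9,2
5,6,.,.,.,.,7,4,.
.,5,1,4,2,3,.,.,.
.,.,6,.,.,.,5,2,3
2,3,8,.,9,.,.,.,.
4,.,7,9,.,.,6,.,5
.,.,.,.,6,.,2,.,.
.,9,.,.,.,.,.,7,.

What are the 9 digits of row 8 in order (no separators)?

815764239

R2C3 = 4: row 2 has {1,2,3,5,9}; col 3 has {1,6,7,8,9}; box has {1,5,6,9} → only 4 remains.
R1C8 = 5: in row 1, 5 can only go here (every other open cell in that row sees a 5).
R2C4 = 6: in row 2, 6 can only go here (every other open cell in that row sees a 6).
R3C6 = 9: in row 3, 9 can only go here (every other open cell in that row sees a 9).
R4C8 = 6: in row 4, 6 can only go here (every other open cell in that row sees a 6).
R6C8 = 1: row 6 has {2,3,8,9}; col 8 has {2,4,5,6,7,9}; box has {2,3,5,6} → only 1 remains.
R6C7 = 4: row 6 has {1,2,3,8,9}; col 7 has {2,3,5,6,7}; box has {1,2,3,5,6} → only 4 remains.
R6C9 = 7: row 6 has {1,2,3,4,8,9}; col 9 has {2,3,5,6}; box has {1,2,3,4,5,6} → only 7 remains.
R6C4 = 5: row 6 has {1,2,3,4,7,8,9}; col 4 has {4,6,9}; box has {2,3,4,9} → only 5 remains.
R6C6 = 6: row 6 has {1,2,3,4,5,7,8,9}; col 6 has {3,5,9}; box has {2,3,4,5,9} → only 6 remains.
R4C1 = 7: in row 4, 7 can only go here (every other open cell in that row sees a 7).
R5C1 = 9: row 5 has {2,3,5,6}; col 1 has {1,2,4,5,7}; box has {1,2,3,5,6,7,8} → only 9 remains.
R5C2 = 4: row 5 has {2,3,5,6,9}; col 2 has {3,5,6,9}; box has {1,2,3,5,6,7,8,9} → only 4 remains.
R8C3 = 5: in row 8, 5 can only go here (every other open cell in that row sees a 5).
R8C9 = 9: in row 8, 9 can only go here (every other open cell in that row sees a 9).
R4C9 = 8: row 4 has {1,2,3,4,5,6,7}; col 9 has {2,3,5,6,7,9}; box has {1,2,3,4,5,6,7} → only 8 remains.
R3C9 = 1: row 3 has {4,5,6,7,9}; col 9 has {2,3,5,6,7,8,9}; box has {2,3,4,5,6,7,9} → only 1 remains.
R4C7 = 9: row 4 has {1,2,3,4,5,6,7,8}; col 7 has {2,3,4,5,6,7}; box has {1,2,3,4,5,6,7,8} → only 9 remains.
R9C9 = 4: row 9 has {7,9}; col 9 has {1,2,3,5,6,7,8,9}; box has {2,5,6,7,9} → only 4 remains.
R1C7 = 8: row 1 has {5,6,9}; col 7 has {2,3,4,5,6,7,9}; box has {1,2,3,4,5,6,7,9} → only 8 remains.
R9C7 = 1: row 9 has {4,7,9}; col 7 has {2,3,4,5,6,7,8,9}; box has {2,4,5,6,7,9} → only 1 remains.
R1C1 = 3: row 1 has {5,6,8,9}; col 1 has {1,2,4,5,7,9}; box has {1,4,5,6,9} → only 3 remains.
R3C3 = 2: row 3 has {1,4,5,6,7,9}; col 3 has {1,4,5,6,7,8,9}; box has {1,3,4,5,6,9} → only 2 remains.
R8C1 = 8: row 8 has {2,5,6,9}; col 1 has {1,2,3,4,5,7,9}; box has {4,5,7,9} → only 8 remains.
R8C2 = 1: row 8 has {2,5,6,8,9}; col 2 has {3,4,5,6,9}; box has {4,5,7,8,9} → only 1 remains.
R8C8 = 3: row 8 has {1,2,5,6,8,9}; col 8 has {1,2,4,5,6,7,9}; box has {1,2,4,5,6,7,9} → only 3 remains.
R9C1 = 6: row 9 has {1,4,7,9}; col 1 has {1,2,3,4,5,7,8,9}; box has {1,4,5,7,8,9} → only 6 remains.
R9C3 = 3: row 9 has {1,4,6,7,9}; col 3 has {1,2,4,5,6,7,8,9}; box has {1,4,5,6,7,8,9} → only 3 remains.
R1C2 = 7: row 1 has {3,5,6,8,9}; col 2 has {1,3,4,5,6,9}; box has {1,2,3,4,5,6,9} → only 7 remains.
R2C2 = 8: row 2 has {1,2,3,4,5,6,9}; col 2 has {1,3,4,5,6,7,9}; box has {1,2,3,4,5,6,7,9} → only 8 remains.
R2C5 = 7: row 2 has {1,2,3,4,5,6,8,9}; col 5 has {2,6,9}; box has {5,6,9} → only 7 remains.
R7C2 = 2: row 7 has {4,5,6,7,9}; col 2 has {1,3,4,5,6,7,8,9}; box has {1,3,4,5,6,7,8,9} → only 2 remains.
R7C8 = 8: row 7 has {2,4,5,6,7,9}; col 8 has {1,2,3,4,5,6,7,9}; box has {1,2,3,4,5,6,7,9} → only 8 remains.
R8C4 = 7: row 8 has {1,2,3,5,6,8,9}; col 4 has {4,5,6,9}; box has {6,9} → only 7 remains.
R8C6 = 4: row 8 has {1,2,3,5,6,7,8,9}; col 6 has {3,5,6,9}; box has {6,7,9} → only 4 remains.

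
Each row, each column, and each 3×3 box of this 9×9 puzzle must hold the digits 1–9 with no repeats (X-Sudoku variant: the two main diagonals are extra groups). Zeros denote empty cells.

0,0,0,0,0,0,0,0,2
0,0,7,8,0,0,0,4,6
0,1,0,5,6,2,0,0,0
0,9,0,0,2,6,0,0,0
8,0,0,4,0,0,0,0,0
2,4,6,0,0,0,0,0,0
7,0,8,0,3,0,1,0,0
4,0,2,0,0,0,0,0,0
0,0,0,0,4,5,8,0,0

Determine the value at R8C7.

6

R7C6 = 9: row 7 has {1,3,7,8}; col 6 has {2,5,6}; box has {3,4,5} → only 9 remains.
R2C2 = 2: in row 2, 2 can only go here (every other open cell in that row sees a 2).
R3C3 = 4: in row 3, 4 can only go here (every other open cell in that row sees a 4).
R1C6 = 4: in row 1, 4 can only go here (every other open cell in that row sees a 4).
R7C9 = 4: in row 7, 4 can only go here (every other open cell in that row sees a 4).
R4C7 = 4: in row 4, 4 can only go here (every other open cell in that row sees a 4).
R1C1 = 6: in column 1, 6 can only go here (every other open cell in that column sees a 6).
R5C2 = 7: in column 2, 7 can only go here (every other open cell in that column sees a 7).
R1C2 = 8: in column 2, 8 can only go here (every other open cell in that column sees an 8).
R5C7 = 2: in column 7, 2 can only go here (every other open cell in that column sees a 2).
R5C8 = 6: in row 5, 6 can only go here (every other open cell in that row sees a 6).
R8C7 = 6: in column 7, 6 can only go here (every other open cell in that column sees a 6).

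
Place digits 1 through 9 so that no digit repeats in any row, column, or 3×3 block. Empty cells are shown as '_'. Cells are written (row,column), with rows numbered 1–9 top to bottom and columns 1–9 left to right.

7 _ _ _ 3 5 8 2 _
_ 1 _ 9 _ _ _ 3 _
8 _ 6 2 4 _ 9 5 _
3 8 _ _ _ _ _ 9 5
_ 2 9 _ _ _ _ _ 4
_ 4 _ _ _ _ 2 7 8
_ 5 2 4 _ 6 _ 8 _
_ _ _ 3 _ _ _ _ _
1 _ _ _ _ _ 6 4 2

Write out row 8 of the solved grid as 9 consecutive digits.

468372519

(1,2) = 9 (sole candidate).
(1,3) = 4 (sole candidate).
(2,3) = 5 (sole candidate).
(3,2) = 3 (sole candidate).
(4,7) = 1 (sole candidate).
(5,7) = 3 (sole candidate).
(5,8) = 6 (sole candidate).
(6,3) = 1 (sole candidate).
(7,1) = 9 (sole candidate).
(7,7) = 7 (sole candidate).
(8,7) = 5: row 8 has {3}; col 7 has {1,2,3,6,7,8,9}; box has {2,4,6,7,8} → only 5 remains.
(8,8) = 1: row 8 has {3,5}; col 8 has {2,3,4,5,6,7,8,9}; box has {2,4,5,6,7,8} → only 1 remains.
(8,9) = 9: row 8 has {1,3,5}; col 9 has {2,4,5,8}; box has {1,2,4,5,6,7,8} → only 9 remains.
(9,2) = 7 (sole candidate).
(2,1) = 2 (sole candidate).
(2,7) = 4 (sole candidate).
(4,3) = 7 (sole candidate).
(4,4) = 6 (sole candidate).
(4,5) = 2 (sole candidate).
(4,6) = 4 (sole candidate).
(5,1) = 5 (sole candidate).
(6,1) = 6 (sole candidate).
(6,4) = 5 (sole candidate).
(6,5) = 9 (sole candidate).
(6,6) = 3 (sole candidate).
(7,5) = 1 (sole candidate).
(7,9) = 3 (sole candidate).
(8,1) = 4: row 8 has {1,3,5,9}; col 1 has {1,2,3,5,6,7,8,9}; box has {1,2,5,7,9} → only 4 remains.
(8,2) = 6: row 8 has {1,3,4,5,9}; col 2 has {1,2,3,4,5,7,8,9}; box has {1,2,4,5,7,9} → only 6 remains.
(8,3) = 8: row 8 has {1,3,4,5,6,9}; col 3 has {1,2,4,5,6,7,9}; box has {1,2,4,5,6,7,9} → only 8 remains.
(8,5) = 7: row 8 has {1,3,4,5,6,8,9}; col 5 has {1,2,3,4,9}; box has {1,3,4,6} → only 7 remains.
(8,6) = 2: row 8 has {1,3,4,5,6,7,8,9}; col 6 has {3,4,5,6}; box has {1,3,4,6,7} → only 2 remains.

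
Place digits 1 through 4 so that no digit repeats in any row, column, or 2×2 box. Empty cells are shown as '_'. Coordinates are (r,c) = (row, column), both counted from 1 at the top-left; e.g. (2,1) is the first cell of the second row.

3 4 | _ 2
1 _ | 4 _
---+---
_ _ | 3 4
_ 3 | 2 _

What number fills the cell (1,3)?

(1,3) = 1: row 1 has {2,3,4}; col 3 has {2,3,4}; box has {2,4} → only 1 remains.

1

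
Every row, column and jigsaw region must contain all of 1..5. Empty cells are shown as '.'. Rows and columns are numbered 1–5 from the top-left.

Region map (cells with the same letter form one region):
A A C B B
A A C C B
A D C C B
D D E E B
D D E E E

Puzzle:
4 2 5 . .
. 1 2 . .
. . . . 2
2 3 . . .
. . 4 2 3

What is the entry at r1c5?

1

r1c5 = 1: row 1 has {2,4,5}; col 5 has {2,3}; region has {2} → only 1 remains.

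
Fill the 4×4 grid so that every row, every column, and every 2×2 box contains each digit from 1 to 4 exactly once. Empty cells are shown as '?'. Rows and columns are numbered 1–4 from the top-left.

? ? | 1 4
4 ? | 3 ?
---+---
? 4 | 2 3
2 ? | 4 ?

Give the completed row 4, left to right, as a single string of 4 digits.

r1c1 = 3: row 1 has {1,4}; col 1 has {2,4}; box has {4} → only 3 remains.
r1c2 = 2: row 1 has {1,3,4}; col 2 has {4}; box has {3,4} → only 2 remains.
r2c2 = 1: row 2 has {3,4}; col 2 has {2,4}; box has {2,3,4} → only 1 remains.
r2c4 = 2: row 2 has {1,3,4}; col 4 has {3,4}; box has {1,3,4} → only 2 remains.
r3c1 = 1: row 3 has {2,3,4}; col 1 has {2,3,4}; box has {2,4} → only 1 remains.
r4c2 = 3: row 4 has {2,4}; col 2 has {1,2,4}; box has {1,2,4} → only 3 remains.
r4c4 = 1: row 4 has {2,3,4}; col 4 has {2,3,4}; box has {2,3,4} → only 1 remains.

2341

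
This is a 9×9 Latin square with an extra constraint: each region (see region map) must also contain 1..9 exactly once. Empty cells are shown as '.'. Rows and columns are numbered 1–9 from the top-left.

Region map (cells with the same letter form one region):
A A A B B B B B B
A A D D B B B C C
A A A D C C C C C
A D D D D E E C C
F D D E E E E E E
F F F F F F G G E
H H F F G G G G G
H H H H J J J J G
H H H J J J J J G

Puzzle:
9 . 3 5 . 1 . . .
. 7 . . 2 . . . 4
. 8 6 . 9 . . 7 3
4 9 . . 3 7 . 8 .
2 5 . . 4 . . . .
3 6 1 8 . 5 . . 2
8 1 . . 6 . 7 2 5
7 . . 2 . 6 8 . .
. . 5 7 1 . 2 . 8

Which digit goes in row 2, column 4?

6

row 1, column 2 = 2 (sole candidate).
row 2, column 3 = 8 (sole candidate).
row 3, column 6 = 2 (sole candidate).
row 4, column 3 = 2 (sole candidate).
row 5, column 3 = 7 (sole candidate).
row 6, column 5 = 7 (sole candidate).
row 8, column 5 = 5 (sole candidate).
row 9, column 1 = 6 (sole candidate).
row 1, column 5 = 8 (sole candidate).
row 1, column 9 = 7 (hidden single in row 1).
row 3, column 4 = 4 (hidden single in row 3).
row 7, column 4 = 9 (sole candidate).
row 7, column 3 = 4 (sole candidate).
row 7, column 6 = 3 (sole candidate).
row 8, column 3 = 9 (sole candidate).
row 8, column 9 = 1 (sole candidate).
row 2, column 6 = 9 (sole candidate).
row 4, column 9 = 6 (sole candidate).
row 5, column 6 = 8 (sole candidate).
row 5, column 9 = 9 (sole candidate).
row 9, column 6 = 4 (sole candidate).
row 4, column 4 = 1 (sole candidate).
row 4, column 7 = 5 (sole candidate).
row 8, column 8 = 3 (sole candidate).
row 9, column 2 = 3 (sole candidate).
row 9, column 8 = 9 (sole candidate).
row 2, column 4 = 6: row 2 has {2,4,7,8,9}; col 4 has {1,2,4,5,7,8,9}; region has {1,2,3,4,5,7,8,9} → only 6 remains.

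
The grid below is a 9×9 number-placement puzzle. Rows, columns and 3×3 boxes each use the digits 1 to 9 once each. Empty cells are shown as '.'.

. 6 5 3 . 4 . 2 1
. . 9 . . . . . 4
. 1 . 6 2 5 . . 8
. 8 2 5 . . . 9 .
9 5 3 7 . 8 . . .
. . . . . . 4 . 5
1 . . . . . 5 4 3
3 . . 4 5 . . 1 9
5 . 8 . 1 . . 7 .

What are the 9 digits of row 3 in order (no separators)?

714625938

row 3, column 8 = 3: row 3 has {1,2,5,6,8}; col 8 has {1,2,4,7,9}; box has {1,2,4,8} → only 3 remains.
row 5, column 8 = 6: row 5 has {3,5,7,8,9}; col 8 has {1,2,3,4,7,9}; box has {4,5,9} → only 6 remains.
row 5, column 9 = 2: row 5 has {3,5,6,7,8,9}; col 9 has {1,3,4,5,8,9}; box has {4,5,6,9} → only 2 remains.
row 6, column 2 = 7: row 6 has {4,5}; col 2 has {1,5,6,8}; box has {2,3,5,8,9} → only 7 remains.
row 6, column 8 = 8: row 6 has {4,5,7}; col 8 has {1,2,3,4,6,7,9}; box has {2,4,5,6,9} → only 8 remains.
row 8, column 2 = 2: row 8 has {1,3,4,5,9}; col 2 has {1,5,6,7,8}; box has {1,3,5,8} → only 2 remains.
row 9, column 9 = 6: row 9 has {1,5,7,8}; col 9 has {1,2,3,4,5,8,9}; box has {1,3,4,5,7,9} → only 6 remains.
row 2, column 2 = 3: row 2 has {4,9}; col 2 has {1,2,5,6,7,8}; box has {1,5,6,9} → only 3 remains.
row 2, column 8 = 5: row 2 has {3,4,9}; col 8 has {1,2,3,4,6,7,8,9}; box has {1,2,3,4,8} → only 5 remains.
row 4, column 9 = 7: row 4 has {2,5,8,9}; col 9 has {1,2,3,4,5,6,8,9}; box has {2,4,5,6,8,9} → only 7 remains.
row 5, column 5 = 4: row 5 has {2,3,5,6,7,8,9}; col 5 has {1,2,5}; box has {5,7,8} → only 4 remains.
row 5, column 7 = 1: row 5 has {2,3,4,5,6,7,8,9}; col 7 has {4,5}; box has {2,4,5,6,7,8,9} → only 1 remains.
row 6, column 1 = 6: row 6 has {4,5,7,8}; col 1 has {1,3,5,9}; box has {2,3,5,7,8,9} → only 6 remains.
row 6, column 3 = 1: row 6 has {4,5,6,7,8}; col 3 has {2,3,5,8,9}; box has {2,3,5,6,7,8,9} → only 1 remains.
row 7, column 2 = 9: row 7 has {1,3,4,5}; col 2 has {1,2,3,5,6,7,8}; box has {1,2,3,5,8} → only 9 remains.
row 8, column 7 = 8: row 8 has {1,2,3,4,5,9}; col 7 has {1,4,5}; box has {1,3,4,5,6,7,9} → only 8 remains.
row 9, column 2 = 4: row 9 has {1,5,6,7,8}; col 2 has {1,2,3,5,6,7,8,9}; box has {1,2,3,5,8,9} → only 4 remains.
row 9, column 7 = 2: row 9 has {1,4,5,6,7,8}; col 7 has {1,4,5,8}; box has {1,3,4,5,6,7,8,9} → only 2 remains.
row 4, column 1 = 4: row 4 has {2,5,7,8,9}; col 1 has {1,3,5,6,9}; box has {1,2,3,5,6,7,8,9} → only 4 remains.
row 4, column 7 = 3: row 4 has {2,4,5,7,8,9}; col 7 has {1,2,4,5,8}; box has {1,2,4,5,6,7,8,9} → only 3 remains.
row 9, column 4 = 9: row 9 has {1,2,4,5,6,7,8}; col 4 has {3,4,5,6,7}; box has {1,4,5} → only 9 remains.
row 9, column 6 = 3: row 9 has {1,2,4,5,6,7,8,9}; col 6 has {4,5,8}; box has {1,4,5,9} → only 3 remains.
row 3, column 1 = 7: row 3 has {1,2,3,5,6,8}; col 1 has {1,3,4,5,6,9}; box has {1,3,5,6,9} → only 7 remains.
row 3, column 3 = 4: row 3 has {1,2,3,5,6,7,8}; col 3 has {1,2,3,5,8,9}; box has {1,3,5,6,7,9} → only 4 remains.
row 3, column 7 = 9: row 3 has {1,2,3,4,5,6,7,8}; col 7 has {1,2,3,4,5,8}; box has {1,2,3,4,5,8} → only 9 remains.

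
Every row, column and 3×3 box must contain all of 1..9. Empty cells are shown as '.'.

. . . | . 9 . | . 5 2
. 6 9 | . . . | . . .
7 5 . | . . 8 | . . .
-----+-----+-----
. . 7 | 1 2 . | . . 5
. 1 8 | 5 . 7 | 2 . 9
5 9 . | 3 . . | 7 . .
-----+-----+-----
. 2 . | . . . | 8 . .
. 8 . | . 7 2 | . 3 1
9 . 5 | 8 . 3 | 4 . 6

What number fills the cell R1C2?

R7C9 = 7 (sole candidate).
R9C2 = 7 (sole candidate).
R9C5 = 1 (sole candidate).
R9C8 = 2 (sole candidate).
R7C8 = 9 (sole candidate).
R8C7 = 5 (sole candidate).
R1C4 = 7 (hidden single in row 1).
R1C1 = 8 (hidden single in row 1).
R2C8 = 7 (hidden single in row 2).
R2C9 = 8 (hidden single in row 2).
R6C9 = 4 (sole candidate).
R3C9 = 3 (sole candidate).
R5C8 = 6 (sole candidate).
R6C6 = 6 (sole candidate).
R2C7 = 1 (sole candidate).
R3C8 = 4 (sole candidate).
R4C7 = 3 (sole candidate).
R4C8 = 8 (sole candidate).
R5C5 = 4 (sole candidate).
R6C3 = 2 (sole candidate).
R6C5 = 8 (sole candidate).
R6C8 = 1 (sole candidate).
R1C7 = 6 (sole candidate).
R3C3 = 1 (sole candidate).
R3C5 = 6 (sole candidate).
R3C7 = 9 (sole candidate).
R4C2 = 4 (sole candidate).
R4C6 = 9 (sole candidate).
R5C1 = 3 (sole candidate).
R7C5 = 5 (sole candidate).
R7C6 = 4 (sole candidate).
R1C2 = 3: row 1 has {2,5,6,7,8,9}; col 2 has {1,2,4,5,6,7,8,9}; box has {1,5,6,7,8,9} → only 3 remains.

3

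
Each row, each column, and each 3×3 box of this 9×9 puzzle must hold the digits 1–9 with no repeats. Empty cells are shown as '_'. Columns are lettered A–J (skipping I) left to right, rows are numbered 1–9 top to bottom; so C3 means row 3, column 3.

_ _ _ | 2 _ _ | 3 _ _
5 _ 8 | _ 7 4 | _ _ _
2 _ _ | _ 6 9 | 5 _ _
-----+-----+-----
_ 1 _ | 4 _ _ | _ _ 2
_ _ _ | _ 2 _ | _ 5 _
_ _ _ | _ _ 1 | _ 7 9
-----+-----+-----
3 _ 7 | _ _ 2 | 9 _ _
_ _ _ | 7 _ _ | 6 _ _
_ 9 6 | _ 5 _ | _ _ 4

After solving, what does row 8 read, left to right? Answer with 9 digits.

G4 = 8: row 4 has {1,2,4}; col 7 has {3,5,6,9}; box has {2,5,7,9} → only 8 remains.
G6 = 4: row 6 has {1,7,9}; col 7 has {3,5,6,8,9}; box has {2,5,7,8,9} → only 4 remains.
G5 = 1: row 5 has {2,5}; col 7 has {3,4,5,6,8,9}; box has {2,4,5,7,8,9} → only 1 remains.
G2 = 2: row 2 has {4,5,7,8}; col 7 has {1,3,4,5,6,8,9}; box has {3,5} → only 2 remains.
G9 = 7: row 9 has {4,5,6,9}; col 7 has {1,2,3,4,5,6,8,9}; box has {4,6,9} → only 7 remains.
F1 = 5: in row 1, 5 can only go here (every other open cell in that row sees a 5).
H2 = 9: in row 2, 9 can only go here (every other open cell in that row sees a 9).
C4 = 5: in row 4, 5 can only go here (every other open cell in that row sees a 5).
D6 = 5: in row 6, 5 can only go here (every other open cell in that row sees a 5).
D7 = 6: in row 7, 6 can only go here (every other open cell in that row sees a 6).
E8 = 9: in row 8, 9 can only go here (every other open cell in that row sees a 9).
E4 = 3: row 4 has {1,2,4,5,8}; col 5 has {2,5,6,7,9}; box has {1,2,4,5} → only 3 remains.
H4 = 6: row 4 has {1,2,3,4,5,8}; col 8 has {5,7,9}; box has {1,2,4,5,7,8,9} → only 6 remains.
J5 = 3: row 5 has {1,2,5}; col 9 has {2,4,9}; box has {1,2,4,5,6,7,8,9} → only 3 remains.
E6 = 8: row 6 has {1,4,5,7,9}; col 5 has {2,3,5,6,7,9}; box has {1,2,3,4,5} → only 8 remains.
E1 = 1: row 1 has {2,3,5}; col 5 has {2,3,5,6,7,8,9}; box has {2,4,5,6,7,9} → only 1 remains.
D2 = 3: row 2 has {2,4,5,7,8,9}; col 4 has {2,4,5,6,7}; box has {1,2,4,5,6,7,9} → only 3 remains.
D3 = 8: row 3 has {2,5,6,9}; col 4 has {2,3,4,5,6,7}; box has {1,2,3,4,5,6,7,9} → only 8 remains.
F4 = 7: row 4 has {1,2,3,4,5,6,8}; col 6 has {1,2,4,5,9}; box has {1,2,3,4,5,8} → only 7 remains.
D5 = 9: row 5 has {1,2,3,5}; col 4 has {2,3,4,5,6,7,8}; box has {1,2,3,4,5,7,8} → only 9 remains.
F5 = 6: row 5 has {1,2,3,5,9}; col 6 has {1,2,4,5,7,9}; box has {1,2,3,4,5,7,8,9} → only 6 remains.
A6 = 6: row 6 has {1,4,5,7,8,9}; col 1 has {2,3,5}; box has {1,5} → only 6 remains.
E7 = 4: row 7 has {2,3,6,7,9}; col 5 has {1,2,3,5,6,7,8,9}; box has {2,5,6,7,9} → only 4 remains.
D9 = 1: row 9 has {4,5,6,7,9}; col 4 has {2,3,4,5,6,7,8,9}; box has {2,4,5,6,7,9} → only 1 remains.
B2 = 6: row 2 has {2,3,4,5,7,8,9}; col 2 has {1,9}; box has {2,5,8} → only 6 remains.
J2 = 1: row 2 has {2,3,4,5,6,7,8,9}; col 9 has {2,3,4,9}; box has {2,3,5,9} → only 1 remains.
H3 = 4: row 3 has {2,5,6,8,9}; col 8 has {5,6,7,9}; box has {1,2,3,5,9} → only 4 remains.
J3 = 7: row 3 has {2,4,5,6,8,9}; col 9 has {1,2,3,4,9}; box has {1,2,3,4,5,9} → only 7 remains.
A4 = 9: row 4 has {1,2,3,4,5,6,7,8}; col 1 has {2,3,5,6}; box has {1,5,6} → only 9 remains.
C5 = 4: row 5 has {1,2,3,5,6,9}; col 3 has {5,6,7,8}; box has {1,5,6,9} → only 4 remains.
A9 = 8: row 9 has {1,4,5,6,7,9}; col 1 has {2,3,5,6,9}; box has {3,6,7,9} → only 8 remains.
F9 = 3: row 9 has {1,4,5,6,7,8,9}; col 6 has {1,2,4,5,6,7,9}; box has {1,2,4,5,6,7,9} → only 3 remains.
H9 = 2: row 9 has {1,3,4,5,6,7,8,9}; col 8 has {4,5,6,7,9}; box has {4,6,7,9} → only 2 remains.
C1 = 9: row 1 has {1,2,3,5}; col 3 has {4,5,6,7,8}; box has {2,5,6,8} → only 9 remains.
H1 = 8: row 1 has {1,2,3,5,9}; col 8 has {2,4,5,6,7,9}; box has {1,2,3,4,5,7,9} → only 8 remains.
J1 = 6: row 1 has {1,2,3,5,8,9}; col 9 has {1,2,3,4,7,9}; box has {1,2,3,4,5,7,8,9} → only 6 remains.
B3 = 3: row 3 has {2,4,5,6,7,8,9}; col 2 has {1,6,9}; box has {2,5,6,8,9} → only 3 remains.
C3 = 1: row 3 has {2,3,4,5,6,7,8,9}; col 3 has {4,5,6,7,8,9}; box has {2,3,5,6,8,9} → only 1 remains.
A5 = 7: row 5 has {1,2,3,4,5,6,9}; col 1 has {2,3,5,6,8,9}; box has {1,4,5,6,9} → only 7 remains.
B5 = 8: row 5 has {1,2,3,4,5,6,7,9}; col 2 has {1,3,6,9}; box has {1,4,5,6,7,9} → only 8 remains.
B6 = 2: row 6 has {1,4,5,6,7,8,9}; col 2 has {1,3,6,8,9}; box has {1,4,5,6,7,8,9} → only 2 remains.
C6 = 3: row 6 has {1,2,4,5,6,7,8,9}; col 3 has {1,4,5,6,7,8,9}; box has {1,2,4,5,6,7,8,9} → only 3 remains.
B7 = 5: row 7 has {2,3,4,6,7,9}; col 2 has {1,2,3,6,8,9}; box has {3,6,7,8,9} → only 5 remains.
H7 = 1: row 7 has {2,3,4,5,6,7,9}; col 8 has {2,4,5,6,7,8,9}; box has {2,4,6,7,9} → only 1 remains.
J7 = 8: row 7 has {1,2,3,4,5,6,7,9}; col 9 has {1,2,3,4,6,7,9}; box has {1,2,4,6,7,9} → only 8 remains.
B8 = 4: row 8 has {6,7,9}; col 2 has {1,2,3,5,6,8,9}; box has {3,5,6,7,8,9} → only 4 remains.
C8 = 2: row 8 has {4,6,7,9}; col 3 has {1,3,4,5,6,7,8,9}; box has {3,4,5,6,7,8,9} → only 2 remains.
F8 = 8: row 8 has {2,4,6,7,9}; col 6 has {1,2,3,4,5,6,7,9}; box has {1,2,3,4,5,6,7,9} → only 8 remains.
H8 = 3: row 8 has {2,4,6,7,8,9}; col 8 has {1,2,4,5,6,7,8,9}; box has {1,2,4,6,7,8,9} → only 3 remains.
J8 = 5: row 8 has {2,3,4,6,7,8,9}; col 9 has {1,2,3,4,6,7,8,9}; box has {1,2,3,4,6,7,8,9} → only 5 remains.
A1 = 4: row 1 has {1,2,3,5,6,8,9}; col 1 has {2,3,5,6,7,8,9}; box has {1,2,3,5,6,8,9} → only 4 remains.
B1 = 7: row 1 has {1,2,3,4,5,6,8,9}; col 2 has {1,2,3,4,5,6,8,9}; box has {1,2,3,4,5,6,8,9} → only 7 remains.
A8 = 1: row 8 has {2,3,4,5,6,7,8,9}; col 1 has {2,3,4,5,6,7,8,9}; box has {2,3,4,5,6,7,8,9} → only 1 remains.

142798635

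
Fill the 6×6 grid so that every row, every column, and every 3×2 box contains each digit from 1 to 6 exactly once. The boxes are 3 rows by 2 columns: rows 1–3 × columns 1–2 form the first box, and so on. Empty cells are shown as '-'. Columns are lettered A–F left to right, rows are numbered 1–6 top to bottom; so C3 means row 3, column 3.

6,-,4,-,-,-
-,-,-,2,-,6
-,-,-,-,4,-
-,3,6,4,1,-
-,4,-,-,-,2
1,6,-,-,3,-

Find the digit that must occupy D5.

E2 = 5: row 2 has {2,6}; col 5 has {1,3,4}; box has {4,6} → only 5 remains.
F4 = 5: row 4 has {1,3,4,6}; col 6 has {2,6}; box has {1,2,3} → only 5 remains.
A5 = 5: row 5 has {2,4}; col 1 has {1,6}; box has {1,3,4,6} → only 5 remains.
E5 = 6: row 5 has {2,4,5}; col 5 has {1,3,4,5}; box has {1,2,3,5} → only 6 remains.
D6 = 5: row 6 has {1,3,6}; col 4 has {2,4}; box has {4,6} → only 5 remains.
F6 = 4: row 6 has {1,3,5,6}; col 6 has {2,5,6}; box has {1,2,3,5,6} → only 4 remains.
E1 = 2: row 1 has {4,6}; col 5 has {1,3,4,5,6}; box has {4,5,6} → only 2 remains.
B2 = 1: row 2 has {2,5,6}; col 2 has {3,4,6}; box has {6} → only 1 remains.
C2 = 3: row 2 has {1,2,5,6}; col 3 has {4,6}; box has {2,4} → only 3 remains.
A4 = 2: row 4 has {1,3,4,5,6}; col 1 has {1,5,6}; box has {1,3,4,5,6} → only 2 remains.
C5 = 1: row 5 has {2,4,5,6}; col 3 has {3,4,6}; box has {4,5,6} → only 1 remains.
D5 = 3: row 5 has {1,2,4,5,6}; col 4 has {2,4,5}; box has {1,4,5,6} → only 3 remains.

3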